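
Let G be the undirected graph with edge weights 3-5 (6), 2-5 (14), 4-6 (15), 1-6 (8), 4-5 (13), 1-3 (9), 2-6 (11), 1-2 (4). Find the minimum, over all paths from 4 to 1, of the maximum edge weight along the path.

13

Comparing a few candidate routes:
4-5-2-6-1: max(13, 14, 11, 8) = 14
4-6-1: max(15, 8) = 15
4-5-2-1: max(13, 14, 4) = 14
4-5-3-1: max(13, 6, 9) = 13
Best route has worst link 13.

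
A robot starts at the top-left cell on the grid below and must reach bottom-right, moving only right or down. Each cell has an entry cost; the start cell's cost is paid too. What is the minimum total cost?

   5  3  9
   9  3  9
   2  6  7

24

Path (0,0) -> (0,1) -> (1,1) -> (2,1) -> (2,2): 5 + 3 + 3 + 6 + 7 = 24.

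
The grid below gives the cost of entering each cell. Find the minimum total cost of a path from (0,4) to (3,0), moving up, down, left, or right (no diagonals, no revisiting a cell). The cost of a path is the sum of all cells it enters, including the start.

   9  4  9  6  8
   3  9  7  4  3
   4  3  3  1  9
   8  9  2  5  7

34

One optimal route is (0,4) → (1,4) → (1,3) → (2,3) → (2,2) → (2,1) → (2,0) → (3,0).
Its cost is 8 + 3 + 4 + 1 + 3 + 3 + 4 + 8 = 34.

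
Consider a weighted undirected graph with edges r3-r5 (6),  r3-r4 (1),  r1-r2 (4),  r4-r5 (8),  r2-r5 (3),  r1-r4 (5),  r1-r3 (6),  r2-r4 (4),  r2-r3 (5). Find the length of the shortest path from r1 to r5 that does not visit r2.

Comparing a few candidate routes:
r1 -> r4 -> r5: 5 + 8 = 13
r1 -> r3 -> r5: 6 + 6 = 12
r1 -> r4 -> r3 -> r5: 5 + 1 + 6 = 12
Shortest: 12.

12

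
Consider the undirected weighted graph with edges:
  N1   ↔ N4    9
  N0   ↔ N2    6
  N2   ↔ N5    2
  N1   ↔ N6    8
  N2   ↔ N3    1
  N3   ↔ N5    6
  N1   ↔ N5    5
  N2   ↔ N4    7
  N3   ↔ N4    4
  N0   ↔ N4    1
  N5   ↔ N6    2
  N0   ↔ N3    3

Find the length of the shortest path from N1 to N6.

Checking several routes:
N1 → N4 → N3 → N2 → N5 → N6: 9 + 4 + 1 + 2 + 2 = 18
N1 → N6: 8
N1 → N5 → N6: 5 + 2 = 7
The minimum is 7.

7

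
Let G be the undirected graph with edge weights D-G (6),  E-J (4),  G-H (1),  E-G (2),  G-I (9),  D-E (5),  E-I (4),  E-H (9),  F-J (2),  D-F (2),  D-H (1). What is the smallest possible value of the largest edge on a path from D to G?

1

Comparing a few candidate routes:
D → E → H → G: max(5, 9, 1) = 9
D → H → G: max(1, 1) = 1
D → E → G: max(5, 2) = 5
D → G: max(6) = 6
D → F → J → E → G: max(2, 2, 4, 2) = 4
Best route has worst link 1.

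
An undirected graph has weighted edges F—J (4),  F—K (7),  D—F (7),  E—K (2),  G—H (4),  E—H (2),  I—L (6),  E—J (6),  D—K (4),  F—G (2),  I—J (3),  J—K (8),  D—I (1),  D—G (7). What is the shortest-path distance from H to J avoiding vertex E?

10

Comparing a few candidate routes:
H-G-F-J: 4 + 2 + 4 = 10
H-G-D-I-J: 4 + 7 + 1 + 3 = 15
H-G-F-K-J: 4 + 2 + 7 + 8 = 21
H-G-F-D-I-J: 4 + 2 + 7 + 1 + 3 = 17
H-G-F-K-D-I-J: 4 + 2 + 7 + 4 + 1 + 3 = 21
The minimum is 10.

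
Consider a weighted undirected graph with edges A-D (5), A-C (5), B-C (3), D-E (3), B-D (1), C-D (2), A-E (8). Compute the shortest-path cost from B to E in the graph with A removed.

4

Routes from B to E avoiding A:
B-D-E: 1 + 3 = 4
B-C-D-E: 3 + 2 + 3 = 8
Best route has total 4.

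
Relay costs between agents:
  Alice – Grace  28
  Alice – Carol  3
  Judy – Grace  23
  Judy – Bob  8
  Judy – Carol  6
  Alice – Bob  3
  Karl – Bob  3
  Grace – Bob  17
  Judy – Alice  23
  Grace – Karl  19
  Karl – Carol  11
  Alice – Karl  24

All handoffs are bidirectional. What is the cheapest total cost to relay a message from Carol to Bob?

6

Comparing a few candidate routes:
Carol - Alice - Bob: 3 + 3 = 6
Carol - Judy - Alice - Bob: 6 + 23 + 3 = 32
Carol - Alice - Judy - Bob: 3 + 23 + 8 = 34
Carol - Judy - Bob: 6 + 8 = 14
Carol - Alice - Karl - Bob: 3 + 24 + 3 = 30
Carol - Karl - Bob: 11 + 3 = 14
Best route has total 6.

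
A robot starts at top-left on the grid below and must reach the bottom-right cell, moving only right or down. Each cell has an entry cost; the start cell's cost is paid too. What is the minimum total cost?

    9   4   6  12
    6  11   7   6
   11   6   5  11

Take r0c0→r0c1→r0c2→r1c2→r2c2→r2c3 for a total of 9 + 4 + 6 + 7 + 5 + 11 = 42.
For comparison, the top-then-right route costs 48.

42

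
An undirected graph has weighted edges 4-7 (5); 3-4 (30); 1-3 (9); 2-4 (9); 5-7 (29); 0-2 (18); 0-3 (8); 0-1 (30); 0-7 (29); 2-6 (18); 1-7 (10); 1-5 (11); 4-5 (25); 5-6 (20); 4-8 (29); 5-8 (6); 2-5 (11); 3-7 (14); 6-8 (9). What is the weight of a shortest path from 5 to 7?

21

Some routes from 5 to 7:
5→7: 29
5→1→7: 11 + 10 = 21
5→2→4→7: 11 + 9 + 5 = 25
5→1→3→7: 11 + 9 + 14 = 34
5→4→7: 25 + 5 = 30
Shortest: 21.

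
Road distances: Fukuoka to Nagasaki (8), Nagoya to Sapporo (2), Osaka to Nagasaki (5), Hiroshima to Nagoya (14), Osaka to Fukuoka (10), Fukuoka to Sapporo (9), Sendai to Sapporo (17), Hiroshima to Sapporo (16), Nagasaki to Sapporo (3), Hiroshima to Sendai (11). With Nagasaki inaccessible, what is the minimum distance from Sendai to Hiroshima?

Paths from Sendai to Hiroshima avoiding Nagasaki:
Sendai - Sapporo - Hiroshima: 17 + 16 = 33
Sendai - Sapporo - Nagoya - Hiroshima: 17 + 2 + 14 = 33
Sendai - Hiroshima: 11
Best route has total 11.

11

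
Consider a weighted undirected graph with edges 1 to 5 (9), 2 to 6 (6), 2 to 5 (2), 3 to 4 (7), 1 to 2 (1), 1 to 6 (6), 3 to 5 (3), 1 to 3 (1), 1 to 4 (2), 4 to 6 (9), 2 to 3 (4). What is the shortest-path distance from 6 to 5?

8

A few of the 6→5 routes:
6 - 1 - 2 - 5: 6 + 1 + 2 = 9
6 - 1 - 3 - 5: 6 + 1 + 3 = 10
6 - 2 - 5: 6 + 2 = 8
6 - 2 - 1 - 3 - 5: 6 + 1 + 1 + 3 = 11
The minimum is 8.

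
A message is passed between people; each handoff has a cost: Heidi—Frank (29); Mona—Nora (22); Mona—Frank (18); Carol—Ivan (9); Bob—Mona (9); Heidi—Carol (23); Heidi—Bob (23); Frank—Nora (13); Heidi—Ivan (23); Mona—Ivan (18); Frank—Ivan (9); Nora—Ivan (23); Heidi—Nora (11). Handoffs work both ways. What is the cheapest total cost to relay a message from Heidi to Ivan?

Checking several routes:
Heidi-Ivan: 23
Heidi-Carol-Ivan: 23 + 9 = 32
Heidi-Nora-Frank-Ivan: 11 + 13 + 9 = 33
Best route has total 23.

23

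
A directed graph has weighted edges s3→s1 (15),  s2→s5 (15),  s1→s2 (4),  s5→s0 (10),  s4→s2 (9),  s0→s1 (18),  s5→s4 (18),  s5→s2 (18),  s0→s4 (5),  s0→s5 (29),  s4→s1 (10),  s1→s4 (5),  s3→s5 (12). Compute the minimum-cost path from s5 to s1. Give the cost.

Candidate routes:
s5 → s4 → s1: 18 + 10 = 28
s5 → s0 → s4 → s1: 10 + 5 + 10 = 25
s5 → s0 → s1: 10 + 18 = 28
Best route has total 25.

25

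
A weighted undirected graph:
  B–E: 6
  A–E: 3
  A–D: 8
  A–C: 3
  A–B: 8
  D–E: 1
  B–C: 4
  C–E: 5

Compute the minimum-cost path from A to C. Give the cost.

3

Checking several routes:
A-C: 3
A-E-B-C: 3 + 6 + 4 = 13
A-D-E-C: 8 + 1 + 5 = 14
A-E-C: 3 + 5 = 8
A-D-E-B-C: 8 + 1 + 6 + 4 = 19
A-B-C: 8 + 4 = 12
Best route has total 3.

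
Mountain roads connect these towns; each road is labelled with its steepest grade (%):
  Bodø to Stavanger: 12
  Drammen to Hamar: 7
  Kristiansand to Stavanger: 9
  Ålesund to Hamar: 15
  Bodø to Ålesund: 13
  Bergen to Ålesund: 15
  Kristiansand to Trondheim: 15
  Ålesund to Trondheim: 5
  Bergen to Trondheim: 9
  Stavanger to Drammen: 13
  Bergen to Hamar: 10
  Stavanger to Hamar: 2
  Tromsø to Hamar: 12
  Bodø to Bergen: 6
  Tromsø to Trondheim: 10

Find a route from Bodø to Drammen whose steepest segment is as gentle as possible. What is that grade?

10

Checking several routes:
Bodø→Bergen→Hamar→Drammen: max(6, 10, 7) = 10
Bodø→Bergen→Trondheim→Tromsø→Hamar→Drammen: max(6, 9, 10, 12, 7) = 12
Bodø→Bergen→Trondheim→Tromsø→Hamar→Stavanger→Drammen: max(6, 9, 10, 12, 2, 13) = 13
Bodø→Stavanger→Hamar→Drammen: max(12, 2, 7) = 12
The minimum achievable maximum is 10%.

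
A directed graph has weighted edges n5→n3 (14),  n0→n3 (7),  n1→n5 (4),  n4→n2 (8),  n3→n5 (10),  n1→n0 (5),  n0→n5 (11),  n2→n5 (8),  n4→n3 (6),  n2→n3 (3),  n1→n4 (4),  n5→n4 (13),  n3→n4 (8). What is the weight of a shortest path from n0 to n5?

Paths from n0 to n5:
n0 → n3 → n5: 7 + 10 = 17
n0 → n3 → n4 → n2 → n5: 7 + 8 + 8 + 8 = 31
n0 → n5: 11
Best route has total 11.

11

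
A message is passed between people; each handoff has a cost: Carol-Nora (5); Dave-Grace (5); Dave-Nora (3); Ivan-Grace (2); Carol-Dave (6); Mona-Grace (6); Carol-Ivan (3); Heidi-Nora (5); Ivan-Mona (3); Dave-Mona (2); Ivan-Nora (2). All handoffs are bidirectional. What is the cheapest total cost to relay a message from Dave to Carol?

6

A few of the Dave→Carol routes:
Dave - Nora - Carol: 3 + 5 = 8
Dave - Nora - Ivan - Carol: 3 + 2 + 3 = 8
Dave - Carol: 6
Best route has total 6.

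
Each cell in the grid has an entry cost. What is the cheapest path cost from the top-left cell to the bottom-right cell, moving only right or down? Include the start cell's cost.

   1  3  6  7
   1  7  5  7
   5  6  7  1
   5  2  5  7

26

Path r0c0→r1c0→r2c0→r3c0→r3c1→r3c2→r3c3: 1 + 1 + 5 + 5 + 2 + 5 + 7 = 26.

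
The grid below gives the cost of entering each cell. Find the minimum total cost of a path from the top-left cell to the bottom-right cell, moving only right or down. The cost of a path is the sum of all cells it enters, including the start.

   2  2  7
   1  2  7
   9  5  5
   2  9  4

19

Best path: [0,0] -> [1,0] -> [1,1] -> [2,1] -> [2,2] -> [3,2]
Cost: 2 + 1 + 2 + 5 + 5 + 4 = 19
(Top row then right column would cost 27.)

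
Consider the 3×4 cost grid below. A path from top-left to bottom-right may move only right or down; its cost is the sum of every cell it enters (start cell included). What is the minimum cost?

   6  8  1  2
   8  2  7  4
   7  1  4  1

22

Cheapest: [0,0] [0,1] [0,2] [0,3] [1,3] [2,3]
  6 + 8 + 1 + 2 + 4 + 1 = 22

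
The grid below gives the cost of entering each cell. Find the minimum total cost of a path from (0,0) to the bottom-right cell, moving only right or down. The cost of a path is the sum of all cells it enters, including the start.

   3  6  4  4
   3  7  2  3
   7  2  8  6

Cheapest: r0c0 r0c1 r0c2 r1c2 r1c3 r2c3
  3 + 6 + 4 + 2 + 3 + 6 = 24
(Top row then right column would cost 26.)

24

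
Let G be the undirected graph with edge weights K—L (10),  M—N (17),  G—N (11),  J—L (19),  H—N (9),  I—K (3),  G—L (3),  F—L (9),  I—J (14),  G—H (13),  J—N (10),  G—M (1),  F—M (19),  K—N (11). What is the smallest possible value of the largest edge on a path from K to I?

3

Some routes from K to I:
K -> N -> J -> I: max(11, 10, 14) = 14
K -> I: max(3) = 3
K -> L -> G -> H -> N -> J -> I: max(10, 3, 13, 9, 10, 14) = 14
Best route has worst link 3.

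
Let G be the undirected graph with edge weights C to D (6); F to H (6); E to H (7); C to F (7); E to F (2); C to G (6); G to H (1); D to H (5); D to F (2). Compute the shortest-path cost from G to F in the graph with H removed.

Routes from G to F avoiding H:
G -> C -> F: 6 + 7 = 13
G -> C -> D -> F: 6 + 6 + 2 = 14
Best route has total 13.

13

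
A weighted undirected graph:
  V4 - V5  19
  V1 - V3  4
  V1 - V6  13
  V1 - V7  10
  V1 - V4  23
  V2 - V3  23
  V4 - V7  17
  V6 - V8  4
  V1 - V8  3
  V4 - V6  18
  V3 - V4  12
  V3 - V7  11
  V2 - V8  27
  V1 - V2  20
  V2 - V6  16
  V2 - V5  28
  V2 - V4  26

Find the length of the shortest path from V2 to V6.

16

A few of the V2→V6 routes:
V2→V6: 16
V2→V8→V6: 27 + 4 = 31
V2→V1→V8→V6: 20 + 3 + 4 = 27
V2→V1→V6: 20 + 13 = 33
Shortest: 16.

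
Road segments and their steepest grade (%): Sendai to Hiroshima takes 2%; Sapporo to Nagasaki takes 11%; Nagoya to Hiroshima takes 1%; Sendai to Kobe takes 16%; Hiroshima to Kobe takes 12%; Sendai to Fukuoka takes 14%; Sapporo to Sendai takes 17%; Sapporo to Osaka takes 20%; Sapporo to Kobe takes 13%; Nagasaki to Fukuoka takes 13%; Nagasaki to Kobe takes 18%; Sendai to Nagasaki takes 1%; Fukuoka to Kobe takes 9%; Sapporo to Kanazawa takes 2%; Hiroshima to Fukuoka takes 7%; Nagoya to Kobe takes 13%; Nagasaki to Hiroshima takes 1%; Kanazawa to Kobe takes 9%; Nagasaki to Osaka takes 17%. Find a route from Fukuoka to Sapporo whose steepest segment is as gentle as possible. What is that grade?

9

A few of the Fukuoka→Sapporo routes:
Fukuoka - Hiroshima - Sendai - Nagasaki - Sapporo: max(7, 2, 1, 11) = 11
Fukuoka - Kobe - Kanazawa - Sapporo: max(9, 9, 2) = 9
Fukuoka - Hiroshima - Nagasaki - Sapporo: max(7, 1, 11) = 11
Smallest bottleneck: 9%.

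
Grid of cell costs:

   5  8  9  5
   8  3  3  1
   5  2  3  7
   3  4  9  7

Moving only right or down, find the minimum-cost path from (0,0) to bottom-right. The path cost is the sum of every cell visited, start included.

34

Take r0c0 -> r0c1 -> r1c1 -> r1c2 -> r1c3 -> r2c3 -> r3c3 for a total of 5 + 8 + 3 + 3 + 1 + 7 + 7 = 34.
For comparison, the top-then-right route costs 42.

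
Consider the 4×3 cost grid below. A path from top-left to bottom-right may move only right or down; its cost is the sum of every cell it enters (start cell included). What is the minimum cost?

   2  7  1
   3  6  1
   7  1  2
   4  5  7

Best path: (0,0) → (0,1) → (0,2) → (1,2) → (2,2) → (3,2)
Cost: 2 + 7 + 1 + 1 + 2 + 7 = 20

20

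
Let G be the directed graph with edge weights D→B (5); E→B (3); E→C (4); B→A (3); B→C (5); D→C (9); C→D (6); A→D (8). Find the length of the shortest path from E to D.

Candidate routes:
E -> B -> C -> D: 3 + 5 + 6 = 14
E -> C -> D: 4 + 6 = 10
E -> B -> A -> D: 3 + 3 + 8 = 14
Best route has total 10.

10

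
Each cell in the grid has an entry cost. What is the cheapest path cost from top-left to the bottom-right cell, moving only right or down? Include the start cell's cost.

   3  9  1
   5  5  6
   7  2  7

Best path: [0,0] → [1,0] → [1,1] → [2,1] → [2,2]
Cost: 3 + 5 + 5 + 2 + 7 = 22

22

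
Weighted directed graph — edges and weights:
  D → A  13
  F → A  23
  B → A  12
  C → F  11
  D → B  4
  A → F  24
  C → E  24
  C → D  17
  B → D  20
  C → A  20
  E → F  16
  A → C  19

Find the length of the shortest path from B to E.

Candidate routes:
B-A-C-E: 12 + 19 + 24 = 55
B-D-A-C-E: 20 + 13 + 19 + 24 = 76
The minimum is 55.

55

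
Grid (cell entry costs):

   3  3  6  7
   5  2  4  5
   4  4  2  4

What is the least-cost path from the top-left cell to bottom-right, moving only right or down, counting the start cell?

18

Best path: [0,0]→[0,1]→[1,1]→[1,2]→[2,2]→[2,3]
Cost: 3 + 3 + 2 + 4 + 2 + 4 = 18
For comparison, the top-then-right route costs 28.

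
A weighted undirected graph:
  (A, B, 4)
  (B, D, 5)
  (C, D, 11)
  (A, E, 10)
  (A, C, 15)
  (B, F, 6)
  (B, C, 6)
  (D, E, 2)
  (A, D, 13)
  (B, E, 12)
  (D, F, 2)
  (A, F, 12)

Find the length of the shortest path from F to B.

6

Checking several routes:
F - D - E - A - B: 2 + 2 + 10 + 4 = 18
F - B: 6
F - A - B: 12 + 4 = 16
F - D - B: 2 + 5 = 7
F - D - E - B: 2 + 2 + 12 = 16
The minimum is 6.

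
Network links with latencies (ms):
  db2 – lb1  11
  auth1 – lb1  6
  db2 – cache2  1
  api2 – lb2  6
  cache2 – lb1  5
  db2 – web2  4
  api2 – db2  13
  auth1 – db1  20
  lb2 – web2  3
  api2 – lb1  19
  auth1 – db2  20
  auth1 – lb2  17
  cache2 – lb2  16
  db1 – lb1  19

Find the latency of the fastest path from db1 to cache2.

24

A few of the db1→cache2 routes:
db1 → lb1 → db2 → cache2: 19 + 11 + 1 = 31
db1 → auth1 → lb1 → cache2: 20 + 6 + 5 = 31
db1 → lb1 → cache2: 19 + 5 = 24
Best route has total 24 ms.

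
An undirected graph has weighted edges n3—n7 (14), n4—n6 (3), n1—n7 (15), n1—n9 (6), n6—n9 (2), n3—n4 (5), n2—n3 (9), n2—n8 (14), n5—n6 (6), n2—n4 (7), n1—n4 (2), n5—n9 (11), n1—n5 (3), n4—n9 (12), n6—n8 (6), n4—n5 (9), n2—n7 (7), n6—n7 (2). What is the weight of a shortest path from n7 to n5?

Some routes from n7 to n5:
n7→n1→n5: 15 + 3 = 18
n7→n6→n9→n1→n5: 2 + 2 + 6 + 3 = 13
n7→n6→n5: 2 + 6 = 8
n7→n6→n4→n5: 2 + 3 + 9 = 14
n7→n6→n9→n5: 2 + 2 + 11 = 15
n7→n6→n4→n1→n5: 2 + 3 + 2 + 3 = 10
Shortest: 8.

8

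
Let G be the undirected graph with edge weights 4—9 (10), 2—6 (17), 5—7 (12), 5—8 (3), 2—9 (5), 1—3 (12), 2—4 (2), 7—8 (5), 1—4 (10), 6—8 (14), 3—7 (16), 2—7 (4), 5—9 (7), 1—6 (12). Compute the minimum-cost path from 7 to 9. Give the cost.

9

A few of the 7→9 routes:
7 → 2 → 4 → 9: 4 + 2 + 10 = 16
7 → 2 → 9: 4 + 5 = 9
7 → 5 → 9: 12 + 7 = 19
7 → 8 → 5 → 9: 5 + 3 + 7 = 15
Best route has total 9.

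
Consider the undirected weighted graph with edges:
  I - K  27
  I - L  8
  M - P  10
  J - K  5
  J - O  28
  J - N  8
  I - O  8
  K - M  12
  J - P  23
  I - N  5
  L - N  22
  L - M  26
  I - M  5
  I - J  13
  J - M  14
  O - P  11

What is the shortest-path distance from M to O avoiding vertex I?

21

Comparing a few candidate routes:
M→P→O: 10 + 11 = 21
M→J→O: 14 + 28 = 42
M→J→P→O: 14 + 23 + 11 = 48
M→K→J→O: 12 + 5 + 28 = 45
Shortest: 21.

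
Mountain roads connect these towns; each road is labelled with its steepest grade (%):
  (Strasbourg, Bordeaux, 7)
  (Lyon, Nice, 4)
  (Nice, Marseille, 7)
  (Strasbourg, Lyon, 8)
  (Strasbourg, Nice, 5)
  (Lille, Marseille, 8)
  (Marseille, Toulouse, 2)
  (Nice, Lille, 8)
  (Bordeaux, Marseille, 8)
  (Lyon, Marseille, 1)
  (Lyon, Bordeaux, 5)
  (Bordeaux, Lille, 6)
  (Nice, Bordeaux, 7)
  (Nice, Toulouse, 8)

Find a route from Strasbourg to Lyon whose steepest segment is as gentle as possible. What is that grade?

Some routes from Strasbourg to Lyon:
Strasbourg-Nice-Lyon: max(5, 4) = 5
Strasbourg-Bordeaux-Nice-Marseille-Lyon: max(7, 7, 7, 1) = 7
Strasbourg-Bordeaux-Nice-Lyon: max(7, 7, 4) = 7
Strasbourg-Bordeaux-Lyon: max(7, 5) = 7
Smallest bottleneck: 5%.

5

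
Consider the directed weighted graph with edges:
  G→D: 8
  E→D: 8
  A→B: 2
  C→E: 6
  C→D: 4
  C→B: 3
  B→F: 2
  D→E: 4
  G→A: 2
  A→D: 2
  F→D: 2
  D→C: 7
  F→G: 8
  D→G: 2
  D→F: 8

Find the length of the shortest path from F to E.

6

Some routes from F to E:
F-G-D-E: 8 + 8 + 4 = 20
F-D-E: 2 + 4 = 6
F-G-A-D-E: 8 + 2 + 2 + 4 = 16
F-G-A-D-C-E: 8 + 2 + 2 + 7 + 6 = 25
F-D-C-E: 2 + 7 + 6 = 15
The minimum is 6.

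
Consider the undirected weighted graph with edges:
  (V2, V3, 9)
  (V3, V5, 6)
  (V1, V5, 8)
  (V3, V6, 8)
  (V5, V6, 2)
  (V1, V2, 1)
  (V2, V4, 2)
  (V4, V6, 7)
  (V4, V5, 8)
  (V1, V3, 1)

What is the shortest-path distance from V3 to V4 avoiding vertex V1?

11

Comparing a few candidate routes:
V3-V6-V4: 8 + 7 = 15
V3-V5-V6-V4: 6 + 2 + 7 = 15
V3-V5-V4: 6 + 8 = 14
V3-V2-V4: 9 + 2 = 11
The minimum is 11.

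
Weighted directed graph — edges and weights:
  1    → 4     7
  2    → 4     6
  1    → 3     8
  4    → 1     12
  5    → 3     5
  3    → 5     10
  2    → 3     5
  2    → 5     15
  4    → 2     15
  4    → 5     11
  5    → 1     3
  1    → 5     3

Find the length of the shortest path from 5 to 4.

Routes from 5 to 4:
5→1→4: 3 + 7 = 10
Best route has total 10.

10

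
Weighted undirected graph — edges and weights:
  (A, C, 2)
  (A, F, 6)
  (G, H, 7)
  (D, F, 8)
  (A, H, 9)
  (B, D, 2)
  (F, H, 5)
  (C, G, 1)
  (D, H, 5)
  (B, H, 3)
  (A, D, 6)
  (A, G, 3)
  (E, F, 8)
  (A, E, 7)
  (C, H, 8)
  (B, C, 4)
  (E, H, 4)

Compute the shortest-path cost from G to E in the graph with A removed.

11

Checking several routes:
G -> H -> E: 7 + 4 = 11
G -> C -> B -> H -> E: 1 + 4 + 3 + 4 = 12
G -> C -> H -> E: 1 + 8 + 4 = 13
The minimum is 11.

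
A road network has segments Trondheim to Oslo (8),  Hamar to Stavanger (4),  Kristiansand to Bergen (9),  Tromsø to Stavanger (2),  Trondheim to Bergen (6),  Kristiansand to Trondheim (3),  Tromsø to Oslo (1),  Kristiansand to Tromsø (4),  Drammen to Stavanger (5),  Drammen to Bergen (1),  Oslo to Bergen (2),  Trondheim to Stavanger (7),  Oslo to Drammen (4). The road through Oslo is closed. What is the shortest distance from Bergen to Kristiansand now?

Candidate routes:
Bergen-Trondheim-Stavanger-Tromsø-Kristiansand: 6 + 7 + 2 + 4 = 19
Bergen-Kristiansand: 9
Bergen-Drammen-Stavanger-Trondheim-Kristiansand: 1 + 5 + 7 + 3 = 16
Bergen-Trondheim-Kristiansand: 6 + 3 = 9
Bergen-Drammen-Stavanger-Tromsø-Kristiansand: 1 + 5 + 2 + 4 = 12
The minimum is 9.

9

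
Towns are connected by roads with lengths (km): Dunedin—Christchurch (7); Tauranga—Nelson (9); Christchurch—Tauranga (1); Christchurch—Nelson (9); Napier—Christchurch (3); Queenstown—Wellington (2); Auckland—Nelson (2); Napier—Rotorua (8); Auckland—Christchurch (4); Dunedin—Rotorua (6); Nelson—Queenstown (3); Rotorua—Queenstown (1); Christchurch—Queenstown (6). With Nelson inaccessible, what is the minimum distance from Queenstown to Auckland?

Routes from Queenstown to Auckland avoiding Nelson:
Queenstown - Christchurch - Auckland: 6 + 4 = 10
Queenstown - Rotorua - Dunedin - Christchurch - Auckland: 1 + 6 + 7 + 4 = 18
Queenstown - Rotorua - Napier - Christchurch - Auckland: 1 + 8 + 3 + 4 = 16
The minimum is 10 km.

10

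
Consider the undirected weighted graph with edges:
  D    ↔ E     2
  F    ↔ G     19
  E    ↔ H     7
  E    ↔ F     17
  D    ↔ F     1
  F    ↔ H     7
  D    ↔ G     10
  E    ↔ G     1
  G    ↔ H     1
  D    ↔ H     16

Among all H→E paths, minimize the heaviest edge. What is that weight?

1

Some routes from H to E:
H → D → G → E: max(16, 10, 1) = 16
H → F → D → G → E: max(7, 1, 10, 1) = 10
H → G → D → E: max(1, 10, 2) = 10
H → E: max(7) = 7
H → G → E: max(1, 1) = 1
H → F → D → E: max(7, 1, 2) = 7
The minimum achievable maximum is 1.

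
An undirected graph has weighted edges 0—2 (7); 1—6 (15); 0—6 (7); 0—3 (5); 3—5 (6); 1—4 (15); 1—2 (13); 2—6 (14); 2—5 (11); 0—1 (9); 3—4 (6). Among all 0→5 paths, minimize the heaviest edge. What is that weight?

Comparing a few candidate routes:
0-2-5: max(7, 11) = 11
0-1-2-5: max(9, 13, 11) = 13
0-3-5: max(5, 6) = 6
Best route has worst link 6.

6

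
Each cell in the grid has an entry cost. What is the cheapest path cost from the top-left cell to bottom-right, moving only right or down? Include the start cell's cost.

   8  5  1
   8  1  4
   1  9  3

Path [0,0]→[0,1]→[0,2]→[1,2]→[2,2]: 8 + 5 + 1 + 4 + 3 = 21.

21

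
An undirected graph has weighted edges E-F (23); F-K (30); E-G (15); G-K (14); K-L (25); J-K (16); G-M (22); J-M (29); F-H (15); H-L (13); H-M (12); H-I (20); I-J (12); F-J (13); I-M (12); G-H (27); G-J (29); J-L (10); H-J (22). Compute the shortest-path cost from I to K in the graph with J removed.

48

A few of the I→K routes:
I→H→L→K: 20 + 13 + 25 = 58
I→M→H→L→K: 12 + 12 + 13 + 25 = 62
I→M→G→K: 12 + 22 + 14 = 48
I→H→G→K: 20 + 27 + 14 = 61
Shortest: 48.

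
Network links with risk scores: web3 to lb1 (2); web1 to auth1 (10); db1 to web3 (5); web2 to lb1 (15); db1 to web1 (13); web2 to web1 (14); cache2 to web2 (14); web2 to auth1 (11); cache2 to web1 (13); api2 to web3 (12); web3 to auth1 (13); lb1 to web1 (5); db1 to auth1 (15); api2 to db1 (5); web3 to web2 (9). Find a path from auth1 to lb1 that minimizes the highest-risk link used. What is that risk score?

10

A few of the auth1→lb1 routes:
auth1→web1→db1→web3→lb1: max(10, 13, 5, 2) = 13
auth1→web1→db1→api2→web3→lb1: max(10, 13, 5, 12, 2) = 13
auth1→web2→web3→lb1: max(11, 9, 2) = 11
auth1→web1→lb1: max(10, 5) = 10
Smallest bottleneck: 10.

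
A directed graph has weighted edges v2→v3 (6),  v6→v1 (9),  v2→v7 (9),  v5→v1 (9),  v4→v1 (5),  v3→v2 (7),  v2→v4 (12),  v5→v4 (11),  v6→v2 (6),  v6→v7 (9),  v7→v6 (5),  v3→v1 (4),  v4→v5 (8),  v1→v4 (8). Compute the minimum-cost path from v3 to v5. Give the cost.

20

Candidate routes:
v3-v2-v7-v6-v1-v4-v5: 7 + 9 + 5 + 9 + 8 + 8 = 46
v3-v2-v4-v5: 7 + 12 + 8 = 27
v3-v1-v4-v5: 4 + 8 + 8 = 20
Shortest: 20.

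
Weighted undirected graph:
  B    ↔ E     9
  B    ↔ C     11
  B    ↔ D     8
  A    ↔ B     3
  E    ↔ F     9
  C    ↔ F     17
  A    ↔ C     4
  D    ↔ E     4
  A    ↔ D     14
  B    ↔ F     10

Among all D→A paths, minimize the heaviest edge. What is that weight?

A few of the D→A routes:
D→E→F→B→C→A: max(4, 9, 10, 11, 4) = 11
D→B→C→A: max(8, 11, 4) = 11
D→E→F→B→A: max(4, 9, 10, 3) = 10
D→E→B→C→A: max(4, 9, 11, 4) = 11
D→E→B→A: max(4, 9, 3) = 9
D→B→A: max(8, 3) = 8
Best route has worst link 8.

8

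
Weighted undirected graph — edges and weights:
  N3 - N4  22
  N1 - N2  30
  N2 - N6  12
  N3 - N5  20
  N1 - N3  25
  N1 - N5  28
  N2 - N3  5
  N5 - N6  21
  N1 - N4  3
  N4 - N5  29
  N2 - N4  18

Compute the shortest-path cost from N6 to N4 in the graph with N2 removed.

50

Candidate routes:
N6-N5-N1-N3-N4: 21 + 28 + 25 + 22 = 96
N6-N5-N3-N4: 21 + 20 + 22 = 63
N6-N5-N3-N1-N4: 21 + 20 + 25 + 3 = 69
N6-N5-N4: 21 + 29 = 50
N6-N5-N1-N4: 21 + 28 + 3 = 52
Shortest: 50.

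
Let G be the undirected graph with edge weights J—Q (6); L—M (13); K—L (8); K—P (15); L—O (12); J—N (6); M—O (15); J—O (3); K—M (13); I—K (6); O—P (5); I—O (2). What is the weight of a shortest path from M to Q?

24

Checking several routes:
M-L-O-J-Q: 13 + 12 + 3 + 6 = 34
M-O-J-Q: 15 + 3 + 6 = 24
M-K-P-O-J-Q: 13 + 15 + 5 + 3 + 6 = 42
M-K-I-O-J-Q: 13 + 6 + 2 + 3 + 6 = 30
M-L-K-I-O-J-Q: 13 + 8 + 6 + 2 + 3 + 6 = 38
Shortest: 24.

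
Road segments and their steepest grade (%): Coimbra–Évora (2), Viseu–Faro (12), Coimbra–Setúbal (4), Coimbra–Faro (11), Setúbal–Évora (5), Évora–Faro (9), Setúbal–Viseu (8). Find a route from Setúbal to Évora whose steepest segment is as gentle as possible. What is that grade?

4

Some routes from Setúbal to Évora:
Setúbal-Évora: max(5) = 5
Setúbal-Coimbra-Faro-Évora: max(4, 11, 9) = 11
Setúbal-Coimbra-Évora: max(4, 2) = 4
Smallest bottleneck: 4%.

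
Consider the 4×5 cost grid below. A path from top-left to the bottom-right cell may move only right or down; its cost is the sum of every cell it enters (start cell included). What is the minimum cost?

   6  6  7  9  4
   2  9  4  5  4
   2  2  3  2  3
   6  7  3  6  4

Path [0,0] [1,0] [2,0] [2,1] [2,2] [2,3] [2,4] [3,4]: 6 + 2 + 2 + 2 + 3 + 2 + 3 + 4 = 24.
(Top row then right column would cost 43.)

24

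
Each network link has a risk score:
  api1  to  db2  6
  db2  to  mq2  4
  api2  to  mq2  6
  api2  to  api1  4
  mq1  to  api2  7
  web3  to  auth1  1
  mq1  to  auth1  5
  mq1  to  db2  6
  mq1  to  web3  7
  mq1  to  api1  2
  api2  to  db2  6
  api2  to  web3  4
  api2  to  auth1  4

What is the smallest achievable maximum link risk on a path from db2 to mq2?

A few of the db2→mq2 routes:
db2→mq2: max(4) = 4
db2→mq1→auth1→web3→api2→mq2: max(6, 5, 1, 4, 6) = 6
db2→api1→api2→mq2: max(6, 4, 6) = 6
db2→api1→mq1→auth1→api2→mq2: max(6, 2, 5, 4, 6) = 6
db2→api1→mq1→auth1→web3→api2→mq2: max(6, 2, 5, 1, 4, 6) = 6
The minimum achievable maximum is 4.

4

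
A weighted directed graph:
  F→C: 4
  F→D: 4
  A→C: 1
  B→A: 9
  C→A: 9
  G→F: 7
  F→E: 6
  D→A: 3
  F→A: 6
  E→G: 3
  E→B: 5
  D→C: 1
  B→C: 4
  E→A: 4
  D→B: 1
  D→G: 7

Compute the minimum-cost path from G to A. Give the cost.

13

Checking several routes:
G→F→C→A: 7 + 4 + 9 = 20
G→F→D→A: 7 + 4 + 3 = 14
G→F→E→A: 7 + 6 + 4 = 17
G→F→A: 7 + 6 = 13
The minimum is 13.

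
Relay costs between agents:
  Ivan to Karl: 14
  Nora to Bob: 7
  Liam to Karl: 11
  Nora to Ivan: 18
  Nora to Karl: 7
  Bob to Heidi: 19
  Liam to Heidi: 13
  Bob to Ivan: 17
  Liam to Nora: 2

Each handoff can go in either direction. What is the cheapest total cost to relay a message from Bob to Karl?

Comparing a few candidate routes:
Bob → Ivan → Karl: 17 + 14 = 31
Bob → Nora → Liam → Karl: 7 + 2 + 11 = 20
Bob → Ivan → Nora → Karl: 17 + 18 + 7 = 42
Bob → Nora → Karl: 7 + 7 = 14
Bob → Nora → Ivan → Karl: 7 + 18 + 14 = 39
Bob → Heidi → Liam → Nora → Karl: 19 + 13 + 2 + 7 = 41
The minimum is 14.

14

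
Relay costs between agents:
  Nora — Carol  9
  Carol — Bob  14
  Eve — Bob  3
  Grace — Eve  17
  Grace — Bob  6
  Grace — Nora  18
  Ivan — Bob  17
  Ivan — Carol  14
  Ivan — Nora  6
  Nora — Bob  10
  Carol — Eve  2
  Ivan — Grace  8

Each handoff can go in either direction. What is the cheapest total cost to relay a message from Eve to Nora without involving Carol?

Some routes from Eve to Nora avoiding Carol:
Eve-Bob-Grace-Nora: 3 + 6 + 18 = 27
Eve-Bob-Ivan-Nora: 3 + 17 + 6 = 26
Eve-Bob-Nora: 3 + 10 = 13
Eve-Bob-Grace-Ivan-Nora: 3 + 6 + 8 + 6 = 23
Shortest: 13.

13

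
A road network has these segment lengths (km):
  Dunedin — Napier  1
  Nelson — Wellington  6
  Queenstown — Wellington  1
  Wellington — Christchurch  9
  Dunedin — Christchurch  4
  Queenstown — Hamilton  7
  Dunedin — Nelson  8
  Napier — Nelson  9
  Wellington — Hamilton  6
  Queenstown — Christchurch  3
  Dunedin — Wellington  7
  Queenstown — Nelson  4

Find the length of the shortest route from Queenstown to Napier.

Checking several routes:
Queenstown → Nelson → Napier: 4 + 9 = 13
Queenstown → Wellington → Dunedin → Napier: 1 + 7 + 1 = 9
Queenstown → Nelson → Dunedin → Napier: 4 + 8 + 1 = 13
Queenstown → Wellington → Christchurch → Dunedin → Napier: 1 + 9 + 4 + 1 = 15
Queenstown → Christchurch → Dunedin → Napier: 3 + 4 + 1 = 8
Best route has total 8 km.

8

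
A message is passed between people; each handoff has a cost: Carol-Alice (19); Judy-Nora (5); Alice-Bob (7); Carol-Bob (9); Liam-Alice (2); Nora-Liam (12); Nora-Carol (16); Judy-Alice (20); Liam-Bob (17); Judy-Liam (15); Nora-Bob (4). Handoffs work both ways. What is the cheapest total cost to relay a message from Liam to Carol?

A few of the Liam→Carol routes:
Liam-Nora-Bob-Carol: 12 + 4 + 9 = 25
Liam-Alice-Carol: 2 + 19 = 21
Liam-Alice-Bob-Carol: 2 + 7 + 9 = 18
The minimum is 18.

18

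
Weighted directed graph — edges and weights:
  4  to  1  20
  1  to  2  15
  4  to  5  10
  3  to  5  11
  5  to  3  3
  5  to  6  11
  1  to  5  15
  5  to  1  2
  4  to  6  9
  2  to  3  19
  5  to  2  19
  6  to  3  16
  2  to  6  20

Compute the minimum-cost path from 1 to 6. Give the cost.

26

A few of the 1→6 routes:
1 → 5 → 2 → 6: 15 + 19 + 20 = 54
1 → 5 → 6: 15 + 11 = 26
1 → 2 → 6: 15 + 20 = 35
Shortest: 26.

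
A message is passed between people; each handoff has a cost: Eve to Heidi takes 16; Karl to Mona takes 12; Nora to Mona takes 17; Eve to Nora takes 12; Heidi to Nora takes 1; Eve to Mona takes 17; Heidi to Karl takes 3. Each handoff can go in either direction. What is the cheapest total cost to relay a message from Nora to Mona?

16

Comparing a few candidate routes:
Nora→Eve→Mona: 12 + 17 = 29
Nora→Heidi→Karl→Mona: 1 + 3 + 12 = 16
Nora→Mona: 17
The minimum is 16.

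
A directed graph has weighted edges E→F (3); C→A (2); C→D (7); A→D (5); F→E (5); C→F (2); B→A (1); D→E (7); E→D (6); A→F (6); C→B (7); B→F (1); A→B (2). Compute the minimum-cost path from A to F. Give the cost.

3

Paths from A to F:
A -> B -> F: 2 + 1 = 3
A -> F: 6
A -> D -> E -> F: 5 + 7 + 3 = 15
Shortest: 3.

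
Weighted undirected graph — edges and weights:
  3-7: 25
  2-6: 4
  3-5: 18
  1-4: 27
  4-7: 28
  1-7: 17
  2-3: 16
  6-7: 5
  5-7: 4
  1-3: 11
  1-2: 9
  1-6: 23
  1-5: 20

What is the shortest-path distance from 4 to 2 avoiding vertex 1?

Candidate routes:
4 → 7 → 5 → 3 → 2: 28 + 4 + 18 + 16 = 66
4 → 7 → 6 → 2: 28 + 5 + 4 = 37
4 → 7 → 3 → 2: 28 + 25 + 16 = 69
Shortest: 37.

37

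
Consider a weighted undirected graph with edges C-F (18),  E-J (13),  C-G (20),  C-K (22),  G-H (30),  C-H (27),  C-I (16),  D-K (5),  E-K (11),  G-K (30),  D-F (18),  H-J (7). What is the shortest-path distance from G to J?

37

Some routes from G to J:
G-C-H-J: 20 + 27 + 7 = 54
G-H-J: 30 + 7 = 37
G-C-F-D-K-E-J: 20 + 18 + 18 + 5 + 11 + 13 = 85
G-C-K-E-J: 20 + 22 + 11 + 13 = 66
G-K-E-J: 30 + 11 + 13 = 54
The minimum is 37.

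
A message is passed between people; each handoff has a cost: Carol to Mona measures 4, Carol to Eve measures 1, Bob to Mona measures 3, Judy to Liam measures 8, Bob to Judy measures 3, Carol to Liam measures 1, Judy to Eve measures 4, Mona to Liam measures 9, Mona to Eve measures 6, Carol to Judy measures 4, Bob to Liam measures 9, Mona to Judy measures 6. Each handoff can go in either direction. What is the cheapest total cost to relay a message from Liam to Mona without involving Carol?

A few of the Liam→Mona routes:
Liam -> Judy -> Bob -> Mona: 8 + 3 + 3 = 14
Liam -> Judy -> Mona: 8 + 6 = 14
Liam -> Mona: 9
Liam -> Bob -> Judy -> Mona: 9 + 3 + 6 = 18
Liam -> Bob -> Mona: 9 + 3 = 12
Liam -> Judy -> Eve -> Mona: 8 + 4 + 6 = 18
Shortest: 9.

9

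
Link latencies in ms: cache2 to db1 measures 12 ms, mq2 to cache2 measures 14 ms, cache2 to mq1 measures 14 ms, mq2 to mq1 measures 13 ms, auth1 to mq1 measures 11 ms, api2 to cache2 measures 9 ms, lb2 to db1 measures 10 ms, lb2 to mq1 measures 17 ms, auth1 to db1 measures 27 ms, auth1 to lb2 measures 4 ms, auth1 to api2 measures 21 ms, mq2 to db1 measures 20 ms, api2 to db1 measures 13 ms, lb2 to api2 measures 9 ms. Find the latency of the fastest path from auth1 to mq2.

24

A few of the auth1→mq2 routes:
auth1 - lb2 - db1 - mq2: 4 + 10 + 20 = 34
auth1 - mq1 - mq2: 11 + 13 = 24
auth1 - lb2 - api2 - cache2 - mq2: 4 + 9 + 9 + 14 = 36
auth1 - lb2 - mq1 - mq2: 4 + 17 + 13 = 34
auth1 - mq1 - cache2 - mq2: 11 + 14 + 14 = 39
The minimum is 24 ms.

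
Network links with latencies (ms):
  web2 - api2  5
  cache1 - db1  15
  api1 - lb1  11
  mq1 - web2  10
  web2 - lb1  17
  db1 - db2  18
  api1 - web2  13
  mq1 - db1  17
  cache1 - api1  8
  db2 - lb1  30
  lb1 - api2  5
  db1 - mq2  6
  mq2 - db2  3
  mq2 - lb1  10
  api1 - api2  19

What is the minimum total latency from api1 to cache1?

8

A few of the api1→cache1 routes:
api1→lb1→mq2→db1→cache1: 11 + 10 + 6 + 15 = 42
api1→web2→api2→lb1→mq2→db1→cache1: 13 + 5 + 5 + 10 + 6 + 15 = 54
api1→cache1: 8
Shortest: 8 ms.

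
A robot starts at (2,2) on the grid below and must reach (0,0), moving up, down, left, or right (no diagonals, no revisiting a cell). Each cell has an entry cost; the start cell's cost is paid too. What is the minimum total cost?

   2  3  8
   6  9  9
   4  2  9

23

One optimal route is r2c2 -> r2c1 -> r2c0 -> r1c0 -> r0c0.
Its cost is 9 + 2 + 4 + 6 + 2 = 23.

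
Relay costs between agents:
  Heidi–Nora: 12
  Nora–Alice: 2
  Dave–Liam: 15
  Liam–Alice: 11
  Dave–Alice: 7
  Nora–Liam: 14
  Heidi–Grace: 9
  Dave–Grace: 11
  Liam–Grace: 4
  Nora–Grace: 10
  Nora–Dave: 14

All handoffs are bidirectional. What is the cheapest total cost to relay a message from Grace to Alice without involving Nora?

Candidate routes:
Grace → Dave → Liam → Alice: 11 + 15 + 11 = 37
Grace → Liam → Dave → Alice: 4 + 15 + 7 = 26
Grace → Dave → Alice: 11 + 7 = 18
Grace → Liam → Alice: 4 + 11 = 15
The minimum is 15.

15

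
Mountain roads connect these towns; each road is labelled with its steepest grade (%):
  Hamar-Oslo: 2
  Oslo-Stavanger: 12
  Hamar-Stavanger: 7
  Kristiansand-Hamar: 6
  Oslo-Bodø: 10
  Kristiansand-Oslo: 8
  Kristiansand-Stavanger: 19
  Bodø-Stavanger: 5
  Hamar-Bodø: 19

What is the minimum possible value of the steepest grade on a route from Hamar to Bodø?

Some routes from Hamar to Bodø:
Hamar→Kristiansand→Oslo→Stavanger→Bodø: max(6, 8, 12, 5) = 12
Hamar→Stavanger→Oslo→Bodø: max(7, 12, 10) = 12
Hamar→Kristiansand→Oslo→Bodø: max(6, 8, 10) = 10
Hamar→Oslo→Bodø: max(2, 10) = 10
Hamar→Stavanger→Bodø: max(7, 5) = 7
Smallest bottleneck: 7%.

7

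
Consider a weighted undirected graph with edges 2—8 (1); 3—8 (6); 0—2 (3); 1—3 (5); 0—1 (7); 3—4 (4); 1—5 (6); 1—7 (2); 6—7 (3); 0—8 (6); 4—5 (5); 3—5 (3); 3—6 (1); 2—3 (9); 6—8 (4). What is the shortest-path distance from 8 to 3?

A few of the 8→3 routes:
8 → 6 → 3: 4 + 1 = 5
8 → 2 → 3: 1 + 9 = 10
8 → 3: 6
8 → 6 → 7 → 1 → 3: 4 + 3 + 2 + 5 = 14
8 → 2 → 0 → 1 → 3: 1 + 3 + 7 + 5 = 16
The minimum is 5.

5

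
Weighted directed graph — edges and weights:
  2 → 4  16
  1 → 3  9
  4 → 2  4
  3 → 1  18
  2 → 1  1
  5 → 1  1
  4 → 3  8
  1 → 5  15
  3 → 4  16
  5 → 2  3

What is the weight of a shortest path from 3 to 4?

Routes from 3 to 4:
3 → 1 → 5 → 2 → 4: 18 + 15 + 3 + 16 = 52
3 → 4: 16
Shortest: 16.

16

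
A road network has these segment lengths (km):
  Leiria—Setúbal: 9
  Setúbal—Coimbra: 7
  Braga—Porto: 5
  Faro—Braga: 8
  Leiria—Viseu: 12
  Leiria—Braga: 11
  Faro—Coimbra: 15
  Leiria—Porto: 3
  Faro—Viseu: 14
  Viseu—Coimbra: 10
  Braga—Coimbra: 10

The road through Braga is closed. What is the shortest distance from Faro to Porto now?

29

Candidate routes:
Faro -> Coimbra -> Viseu -> Leiria -> Porto: 15 + 10 + 12 + 3 = 40
Faro -> Viseu -> Leiria -> Porto: 14 + 12 + 3 = 29
Faro -> Viseu -> Coimbra -> Setúbal -> Leiria -> Porto: 14 + 10 + 7 + 9 + 3 = 43
Faro -> Coimbra -> Setúbal -> Leiria -> Porto: 15 + 7 + 9 + 3 = 34
The minimum is 29 km.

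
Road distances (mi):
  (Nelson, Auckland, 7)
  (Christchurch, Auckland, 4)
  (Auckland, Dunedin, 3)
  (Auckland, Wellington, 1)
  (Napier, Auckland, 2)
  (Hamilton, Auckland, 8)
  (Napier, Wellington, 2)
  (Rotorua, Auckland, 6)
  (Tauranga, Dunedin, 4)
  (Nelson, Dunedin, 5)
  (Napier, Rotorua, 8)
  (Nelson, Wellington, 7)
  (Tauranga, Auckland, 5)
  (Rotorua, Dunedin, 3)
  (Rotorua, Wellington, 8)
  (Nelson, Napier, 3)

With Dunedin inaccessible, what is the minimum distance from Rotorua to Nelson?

A few of the Rotorua→Nelson routes:
Rotorua → Auckland → Napier → Nelson: 6 + 2 + 3 = 11
Rotorua → Napier → Nelson: 8 + 3 = 11
Rotorua → Auckland → Wellington → Napier → Nelson: 6 + 1 + 2 + 3 = 12
Rotorua → Wellington → Napier → Nelson: 8 + 2 + 3 = 13
The minimum is 11 mi.

11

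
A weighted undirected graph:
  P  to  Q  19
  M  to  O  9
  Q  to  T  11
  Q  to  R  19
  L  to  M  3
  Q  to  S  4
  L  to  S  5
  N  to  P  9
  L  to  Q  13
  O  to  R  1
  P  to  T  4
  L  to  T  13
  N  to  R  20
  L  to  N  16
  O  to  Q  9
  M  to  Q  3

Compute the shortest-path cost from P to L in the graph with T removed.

25

Some routes from P to L avoiding T:
P→Q→S→L: 19 + 4 + 5 = 28
P→Q→M→L: 19 + 3 + 3 = 25
P→N→L: 9 + 16 = 25
Best route has total 25.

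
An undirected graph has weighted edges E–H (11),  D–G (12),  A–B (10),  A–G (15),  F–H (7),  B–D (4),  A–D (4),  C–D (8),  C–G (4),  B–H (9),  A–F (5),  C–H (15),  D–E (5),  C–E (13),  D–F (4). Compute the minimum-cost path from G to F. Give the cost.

16

Some routes from G to F:
G → A → F: 15 + 5 = 20
G → D → F: 12 + 4 = 16
G → C → D → A → F: 4 + 8 + 4 + 5 = 21
G → C → D → F: 4 + 8 + 4 = 16
Shortest: 16.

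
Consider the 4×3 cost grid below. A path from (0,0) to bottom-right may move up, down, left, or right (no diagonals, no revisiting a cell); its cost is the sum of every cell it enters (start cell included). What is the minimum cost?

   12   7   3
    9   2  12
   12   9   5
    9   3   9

42

One optimal route is [0,0] [0,1] [1,1] [2,1] [3,1] [3,2].
Its cost is 12 + 7 + 2 + 9 + 3 + 9 = 42.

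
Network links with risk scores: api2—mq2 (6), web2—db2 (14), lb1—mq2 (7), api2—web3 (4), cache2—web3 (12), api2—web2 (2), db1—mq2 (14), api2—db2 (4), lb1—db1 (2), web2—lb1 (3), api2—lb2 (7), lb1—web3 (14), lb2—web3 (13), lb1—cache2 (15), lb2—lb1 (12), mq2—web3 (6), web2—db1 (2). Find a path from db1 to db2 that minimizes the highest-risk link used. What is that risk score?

4

Comparing a few candidate routes:
db1 -> web2 -> api2 -> db2: max(2, 2, 4) = 4
db1 -> lb1 -> mq2 -> api2 -> db2: max(2, 7, 6, 4) = 7
db1 -> lb1 -> web2 -> api2 -> db2: max(2, 3, 2, 4) = 4
db1 -> lb1 -> mq2 -> web3 -> api2 -> db2: max(2, 7, 6, 4, 4) = 7
Best route has worst link 4.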